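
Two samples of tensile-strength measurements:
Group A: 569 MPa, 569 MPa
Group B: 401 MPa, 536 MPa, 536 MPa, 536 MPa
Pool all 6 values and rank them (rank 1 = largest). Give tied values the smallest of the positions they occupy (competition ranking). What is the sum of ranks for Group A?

2

Sorted (descending): 569, 569, 536, 536, 536, 401
The 2 values of 569 occupy positions 1–2 → each gets rank 1.
The 3 values of 536 occupy positions 3–5 → each gets rank 3.
Group A values → pooled ranks: 569→1, 569→1
Rank sum = 1 + 1 = 2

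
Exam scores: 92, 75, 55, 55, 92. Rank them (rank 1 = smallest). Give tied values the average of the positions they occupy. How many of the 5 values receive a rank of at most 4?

Sorted (ascending): 55, 55, 75, 92, 92
The 2 values of 55 occupy positions 1–2 → average rank (1+2)/2 = 1.5.
The 2 values of 92 occupy positions 4–5 → average rank (4+5)/2 = 4.5.
Ranks ≤ 4: {1.5, 1.5, 3} → 3 values.

3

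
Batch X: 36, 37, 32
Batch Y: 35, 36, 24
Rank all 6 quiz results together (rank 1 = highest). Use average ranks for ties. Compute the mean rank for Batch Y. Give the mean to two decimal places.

4.17

Sorted (descending): 37, 36, 36, 35, 32, 24
The 2 values of 36 occupy positions 2–3 → average rank (2+3)/2 = 2.5.
Batch Y values → pooled ranks: 35→4, 36→2.5, 24→6
Mean rank = (4 + 2.5 + 6) / 3 = 4.17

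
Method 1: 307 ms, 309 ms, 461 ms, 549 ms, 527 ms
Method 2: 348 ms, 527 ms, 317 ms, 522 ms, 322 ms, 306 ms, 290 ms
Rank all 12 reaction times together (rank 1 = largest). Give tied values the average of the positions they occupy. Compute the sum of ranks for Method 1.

Sorted (descending): 549, 527, 527, 522, 461, 348, 322, 317, 309, 307, 306, 290
The 2 values of 527 occupy positions 2–3 → average rank (2+3)/2 = 2.5.
Method 1 values → pooled ranks: 307→10, 309→9, 461→5, 549→1, 527→2.5
Rank sum = 10 + 9 + 5 + 1 + 2.5 = 27.5

27.5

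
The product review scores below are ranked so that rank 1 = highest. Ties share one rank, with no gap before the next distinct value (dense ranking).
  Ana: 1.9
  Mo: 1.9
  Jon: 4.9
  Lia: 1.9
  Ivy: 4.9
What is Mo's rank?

Sorted (descending): 4.9, 4.9, 1.9, 1.9, 1.9
The 2 values of 4.9 share dense rank 1.
The 3 values of 1.9 share dense rank 2.
Mo has value 1.9 → rank 2.

2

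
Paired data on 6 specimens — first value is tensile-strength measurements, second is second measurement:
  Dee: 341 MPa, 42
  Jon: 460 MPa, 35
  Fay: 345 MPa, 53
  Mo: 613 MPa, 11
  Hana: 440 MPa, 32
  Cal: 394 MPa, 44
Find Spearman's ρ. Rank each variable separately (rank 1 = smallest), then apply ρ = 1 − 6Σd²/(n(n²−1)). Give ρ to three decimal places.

-0.771

Ranks of variable 1: 1, 5, 2, 6, 4, 3
Ranks of variable 2: 4, 3, 6, 1, 2, 5
d = r₁ − r₂: -3, 2, -4, 5, 2, -2
d²: 9, 4, 16, 25, 4, 4; Σd² = 62
ρ = 1 − 6·62/(6·35) = 1 − 372/210 = -0.771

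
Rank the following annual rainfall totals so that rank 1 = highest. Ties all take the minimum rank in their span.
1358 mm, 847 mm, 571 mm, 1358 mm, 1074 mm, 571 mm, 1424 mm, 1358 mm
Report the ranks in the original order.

Sorted (descending): 1424, 1358, 1358, 1358, 1074, 847, 571, 571
The 3 values of 1358 occupy positions 2–4 → each gets rank 2.
The 2 values of 571 occupy positions 7–8 → each gets rank 7.

2, 6, 7, 2, 5, 7, 1, 2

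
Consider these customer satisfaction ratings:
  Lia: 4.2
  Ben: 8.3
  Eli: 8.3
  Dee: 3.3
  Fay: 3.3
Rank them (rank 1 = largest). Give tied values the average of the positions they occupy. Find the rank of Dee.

4.5

Sorted (descending): 8.3, 8.3, 4.2, 3.3, 3.3
The 2 values of 8.3 occupy positions 1–2 → average rank (1+2)/2 = 1.5.
The 2 values of 3.3 occupy positions 4–5 → average rank (4+5)/2 = 4.5.
Dee has value 3.3 → rank 4.5.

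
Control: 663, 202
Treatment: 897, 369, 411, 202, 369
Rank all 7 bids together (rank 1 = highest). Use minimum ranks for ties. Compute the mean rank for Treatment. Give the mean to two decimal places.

3.60

Sorted (descending): 897, 663, 411, 369, 369, 202, 202
The 2 values of 369 occupy positions 4–5 → each gets rank 4.
The 2 values of 202 occupy positions 6–7 → each gets rank 6.
Treatment values → pooled ranks: 897→1, 369→4, 411→3, 202→6, 369→4
Mean rank = (1 + 4 + 3 + 6 + 4) / 5 = 3.60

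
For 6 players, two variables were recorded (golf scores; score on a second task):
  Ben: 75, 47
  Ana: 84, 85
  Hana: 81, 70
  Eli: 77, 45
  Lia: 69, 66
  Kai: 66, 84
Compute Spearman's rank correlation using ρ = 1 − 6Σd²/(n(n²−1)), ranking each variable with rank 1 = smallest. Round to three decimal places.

0.200

Ranks of variable 1: 3, 6, 5, 4, 2, 1
Ranks of variable 2: 2, 6, 4, 1, 3, 5
d = r₁ − r₂: 1, 0, 1, 3, -1, -4
d²: 1, 0, 1, 9, 1, 16; Σd² = 28
ρ = 1 − 6·28/(6·35) = 1 − 168/210 = 0.200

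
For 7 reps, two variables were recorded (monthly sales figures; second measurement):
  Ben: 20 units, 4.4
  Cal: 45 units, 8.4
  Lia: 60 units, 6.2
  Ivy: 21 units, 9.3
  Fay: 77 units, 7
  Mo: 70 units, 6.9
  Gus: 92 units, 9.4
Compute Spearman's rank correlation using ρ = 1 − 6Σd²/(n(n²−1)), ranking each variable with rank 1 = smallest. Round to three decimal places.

0.429

Ranks of variable 1: 1, 3, 4, 2, 6, 5, 7
Ranks of variable 2: 1, 5, 2, 6, 4, 3, 7
d = r₁ − r₂: 0, -2, 2, -4, 2, 2, 0
d²: 0, 4, 4, 16, 4, 4, 0; Σd² = 32
ρ = 1 − 6·32/(7·48) = 1 − 192/336 = 0.429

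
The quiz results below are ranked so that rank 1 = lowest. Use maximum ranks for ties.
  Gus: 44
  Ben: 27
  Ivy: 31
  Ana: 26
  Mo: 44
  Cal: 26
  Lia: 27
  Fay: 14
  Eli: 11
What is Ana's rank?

4

Sorted (ascending): 11, 14, 26, 26, 27, 27, 31, 44, 44
The 2 values of 26 occupy positions 3–4 → each gets rank 4.
The 2 values of 27 occupy positions 5–6 → each gets rank 6.
The 2 values of 44 occupy positions 8–9 → each gets rank 9.
Ana has value 26 → rank 4.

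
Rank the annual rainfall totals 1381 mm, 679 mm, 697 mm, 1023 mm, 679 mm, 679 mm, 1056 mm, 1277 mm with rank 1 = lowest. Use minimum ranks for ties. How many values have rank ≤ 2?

3

Sorted (ascending): 679, 679, 679, 697, 1023, 1056, 1277, 1381
The 3 values of 679 occupy positions 1–3 → each gets rank 1.
Ranks ≤ 2: {1, 1, 1} → 3 values.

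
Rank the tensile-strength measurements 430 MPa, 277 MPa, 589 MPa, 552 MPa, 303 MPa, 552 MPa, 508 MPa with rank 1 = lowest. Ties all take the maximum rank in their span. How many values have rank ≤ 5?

Sorted (ascending): 277, 303, 430, 508, 552, 552, 589
The 2 values of 552 occupy positions 5–6 → each gets rank 6.
Ranks ≤ 5: {1, 2, 3, 4} → 4 values.

4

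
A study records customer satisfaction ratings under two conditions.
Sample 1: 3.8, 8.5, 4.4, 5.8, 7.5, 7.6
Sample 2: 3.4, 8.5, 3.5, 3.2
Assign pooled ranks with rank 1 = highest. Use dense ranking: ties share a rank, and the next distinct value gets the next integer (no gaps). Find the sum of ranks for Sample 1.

Sorted (descending): 8.5, 8.5, 7.6, 7.5, 5.8, 4.4, 3.8, 3.5, 3.4, 3.2
The 2 values of 8.5 share dense rank 1.
Remaining distinct values take the next consecutive integers.
Sample 1 values → pooled ranks: 3.8→6, 8.5→1, 4.4→5, 5.8→4, 7.5→3, 7.6→2
Rank sum = 6 + 1 + 5 + 4 + 3 + 2 = 21

21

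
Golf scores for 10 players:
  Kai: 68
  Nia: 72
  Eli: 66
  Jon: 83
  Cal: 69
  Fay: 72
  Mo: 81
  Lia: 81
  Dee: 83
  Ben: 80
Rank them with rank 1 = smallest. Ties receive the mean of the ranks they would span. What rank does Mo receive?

Sorted (ascending): 66, 68, 69, 72, 72, 80, 81, 81, 83, 83
The 2 values of 72 occupy positions 4–5 → average rank (4+5)/2 = 4.5.
The 2 values of 81 occupy positions 7–8 → average rank (7+8)/2 = 7.5.
The 2 values of 83 occupy positions 9–10 → average rank (9+10)/2 = 9.5.
Mo has value 81 → rank 7.5.

7.5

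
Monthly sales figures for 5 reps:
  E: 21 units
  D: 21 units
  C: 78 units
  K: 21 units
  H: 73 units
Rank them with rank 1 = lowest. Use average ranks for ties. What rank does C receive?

5

Sorted (ascending): 21, 21, 21, 73, 78
The 3 values of 21 occupy positions 1–3 → average rank 2.
C has value 78 units → rank 5.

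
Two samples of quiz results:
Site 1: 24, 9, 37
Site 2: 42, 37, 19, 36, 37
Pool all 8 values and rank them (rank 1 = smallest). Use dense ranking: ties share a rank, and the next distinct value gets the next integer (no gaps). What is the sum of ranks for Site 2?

Sorted (ascending): 9, 19, 24, 36, 37, 37, 37, 42
The 3 values of 37 share dense rank 5.
Remaining distinct values take the next consecutive integers.
Site 2 values → pooled ranks: 42→6, 37→5, 19→2, 36→4, 37→5
Rank sum = 6 + 5 + 2 + 4 + 5 = 22

22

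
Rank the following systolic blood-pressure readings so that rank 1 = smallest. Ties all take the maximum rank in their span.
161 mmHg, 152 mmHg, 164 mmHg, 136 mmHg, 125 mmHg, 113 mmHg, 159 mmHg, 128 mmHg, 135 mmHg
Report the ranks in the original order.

Sorted (ascending): 113, 125, 128, 135, 136, 152, 159, 161, 164
No ties — each value takes its position as its rank.

8, 6, 9, 5, 2, 1, 7, 3, 4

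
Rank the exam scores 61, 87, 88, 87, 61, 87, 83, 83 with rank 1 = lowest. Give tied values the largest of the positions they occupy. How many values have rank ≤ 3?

2

Sorted (ascending): 61, 61, 83, 83, 87, 87, 87, 88
The 2 values of 61 occupy positions 1–2 → each gets rank 2.
The 2 values of 83 occupy positions 3–4 → each gets rank 4.
The 3 values of 87 occupy positions 5–7 → each gets rank 7.
Ranks ≤ 3: {2, 2} → 2 values.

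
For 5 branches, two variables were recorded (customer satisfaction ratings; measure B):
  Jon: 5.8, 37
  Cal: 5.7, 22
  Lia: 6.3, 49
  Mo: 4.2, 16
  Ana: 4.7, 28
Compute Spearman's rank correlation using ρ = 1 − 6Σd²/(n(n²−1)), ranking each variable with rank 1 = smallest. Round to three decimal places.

0.900

Ranks of variable 1: 4, 3, 5, 1, 2
Ranks of variable 2: 4, 2, 5, 1, 3
d = r₁ − r₂: 0, 1, 0, 0, -1
d²: 0, 1, 0, 0, 1; Σd² = 2
ρ = 1 − 6·2/(5·24) = 1 − 12/120 = 0.900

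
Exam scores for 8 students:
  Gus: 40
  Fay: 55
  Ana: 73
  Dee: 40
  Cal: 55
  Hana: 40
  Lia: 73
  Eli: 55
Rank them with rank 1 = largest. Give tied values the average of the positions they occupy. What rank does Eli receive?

4

Sorted (descending): 73, 73, 55, 55, 55, 40, 40, 40
The 2 values of 73 occupy positions 1–2 → average rank (1+2)/2 = 1.5.
The 3 values of 55 occupy positions 3–5 → average rank 4.
The 3 values of 40 occupy positions 6–8 → average rank 7.
Eli has value 55 → rank 4.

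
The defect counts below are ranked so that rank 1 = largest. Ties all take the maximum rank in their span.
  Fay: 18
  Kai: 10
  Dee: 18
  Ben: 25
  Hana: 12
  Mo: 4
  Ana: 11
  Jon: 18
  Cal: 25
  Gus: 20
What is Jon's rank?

Sorted (descending): 25, 25, 20, 18, 18, 18, 12, 11, 10, 4
The 2 values of 25 occupy positions 1–2 → each gets rank 2.
The 3 values of 18 occupy positions 4–6 → each gets rank 6.
Jon has value 18 → rank 6.

6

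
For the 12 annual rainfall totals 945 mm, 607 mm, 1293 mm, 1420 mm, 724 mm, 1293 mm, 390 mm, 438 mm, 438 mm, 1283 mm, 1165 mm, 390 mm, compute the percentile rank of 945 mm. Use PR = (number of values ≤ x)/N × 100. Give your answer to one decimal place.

58.3

N = 12.
Strictly below 945: 6. Equal to 945: 1.
PR = 7/12 × 100 = 58.3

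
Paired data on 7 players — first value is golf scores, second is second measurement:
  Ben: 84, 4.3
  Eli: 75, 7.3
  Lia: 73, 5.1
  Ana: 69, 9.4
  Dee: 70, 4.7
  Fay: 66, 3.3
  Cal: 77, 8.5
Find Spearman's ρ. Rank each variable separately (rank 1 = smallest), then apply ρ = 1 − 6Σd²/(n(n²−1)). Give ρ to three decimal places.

Ranks of variable 1: 7, 5, 4, 2, 3, 1, 6
Ranks of variable 2: 2, 5, 4, 7, 3, 1, 6
d = r₁ − r₂: 5, 0, 0, -5, 0, 0, 0
d²: 25, 0, 0, 25, 0, 0, 0; Σd² = 50
ρ = 1 − 6·50/(7·48) = 1 − 300/336 = 0.107

0.107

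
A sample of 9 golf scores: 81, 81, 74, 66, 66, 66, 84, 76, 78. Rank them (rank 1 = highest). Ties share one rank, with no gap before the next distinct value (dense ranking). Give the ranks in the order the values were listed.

Sorted (descending): 84, 81, 81, 78, 76, 74, 66, 66, 66
The 2 values of 81 share dense rank 2.
The 3 values of 66 share dense rank 6.
Remaining distinct values take the next consecutive integers.

2, 2, 5, 6, 6, 6, 1, 4, 3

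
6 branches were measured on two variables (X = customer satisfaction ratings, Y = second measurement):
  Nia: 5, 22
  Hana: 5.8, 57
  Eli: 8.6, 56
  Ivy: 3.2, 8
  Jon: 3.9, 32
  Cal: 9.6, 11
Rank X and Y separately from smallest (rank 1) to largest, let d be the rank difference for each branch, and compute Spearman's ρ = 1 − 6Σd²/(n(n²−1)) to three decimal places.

Ranks of variable 1: 3, 4, 5, 1, 2, 6
Ranks of variable 2: 3, 6, 5, 1, 4, 2
d = r₁ − r₂: 0, -2, 0, 0, -2, 4
d²: 0, 4, 0, 0, 4, 16; Σd² = 24
ρ = 1 − 6·24/(6·35) = 1 − 144/210 = 0.314

0.314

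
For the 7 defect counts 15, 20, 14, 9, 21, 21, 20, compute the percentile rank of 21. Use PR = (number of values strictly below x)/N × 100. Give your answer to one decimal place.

71.4

N = 7.
Strictly below 21: 5. Equal to 21: 2.
PR = 5/7 × 100 = 71.4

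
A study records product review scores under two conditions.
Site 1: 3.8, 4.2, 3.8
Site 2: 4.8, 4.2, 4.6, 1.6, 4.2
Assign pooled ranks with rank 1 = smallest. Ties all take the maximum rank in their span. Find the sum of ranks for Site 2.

Sorted (ascending): 1.6, 3.8, 3.8, 4.2, 4.2, 4.2, 4.6, 4.8
The 2 values of 3.8 occupy positions 2–3 → each gets rank 3.
The 3 values of 4.2 occupy positions 4–6 → each gets rank 6.
Site 2 values → pooled ranks: 4.8→8, 4.2→6, 4.6→7, 1.6→1, 4.2→6
Rank sum = 8 + 6 + 7 + 1 + 6 = 28

28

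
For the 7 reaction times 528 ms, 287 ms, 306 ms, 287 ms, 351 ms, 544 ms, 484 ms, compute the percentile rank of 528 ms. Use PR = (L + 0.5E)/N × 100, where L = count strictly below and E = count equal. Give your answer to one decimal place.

78.6

N = 7.
Strictly below 528: 5. Equal to 528: 1.
PR = (5 + 0.5·1)/7 × 100 = 78.6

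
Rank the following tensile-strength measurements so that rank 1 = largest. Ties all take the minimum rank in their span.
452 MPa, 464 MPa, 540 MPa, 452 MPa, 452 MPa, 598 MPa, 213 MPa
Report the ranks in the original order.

4, 3, 2, 4, 4, 1, 7

Sorted (descending): 598, 540, 464, 452, 452, 452, 213
The 3 values of 452 occupy positions 4–6 → each gets rank 4.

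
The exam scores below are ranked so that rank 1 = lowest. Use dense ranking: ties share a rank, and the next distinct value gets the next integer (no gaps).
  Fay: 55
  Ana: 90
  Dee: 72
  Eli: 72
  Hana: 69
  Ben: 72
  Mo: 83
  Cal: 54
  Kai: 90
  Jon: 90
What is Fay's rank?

Sorted (ascending): 54, 55, 69, 72, 72, 72, 83, 90, 90, 90
The 3 values of 72 share dense rank 4.
The 3 values of 90 share dense rank 6.
Remaining distinct values take the next consecutive integers.
Fay has value 55 → rank 2.

2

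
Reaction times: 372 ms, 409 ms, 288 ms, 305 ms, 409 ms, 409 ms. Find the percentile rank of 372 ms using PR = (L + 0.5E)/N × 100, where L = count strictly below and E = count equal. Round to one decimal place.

N = 6.
Strictly below 372: 2. Equal to 372: 1.
PR = (2 + 0.5·1)/6 × 100 = 41.7

41.7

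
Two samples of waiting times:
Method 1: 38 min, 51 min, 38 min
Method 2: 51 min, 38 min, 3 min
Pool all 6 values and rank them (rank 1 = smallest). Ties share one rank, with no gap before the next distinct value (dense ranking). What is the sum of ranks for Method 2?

6

Sorted (ascending): 3, 38, 38, 38, 51, 51
The 3 values of 38 share dense rank 2.
The 2 values of 51 share dense rank 3.
Remaining distinct values take the next consecutive integers.
Method 2 values → pooled ranks: 51→3, 38→2, 3→1
Rank sum = 3 + 2 + 1 = 6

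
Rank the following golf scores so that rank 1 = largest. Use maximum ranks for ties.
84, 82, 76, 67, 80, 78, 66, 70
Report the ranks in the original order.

1, 2, 5, 7, 3, 4, 8, 6

Sorted (descending): 84, 82, 80, 78, 76, 70, 67, 66
No ties — each value takes its position as its rank.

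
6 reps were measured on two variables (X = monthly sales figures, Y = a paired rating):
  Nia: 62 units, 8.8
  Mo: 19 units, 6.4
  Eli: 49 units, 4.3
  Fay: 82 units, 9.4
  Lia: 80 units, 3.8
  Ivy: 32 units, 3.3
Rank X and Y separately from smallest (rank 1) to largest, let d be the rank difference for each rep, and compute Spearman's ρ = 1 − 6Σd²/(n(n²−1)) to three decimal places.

Ranks of variable 1: 4, 1, 3, 6, 5, 2
Ranks of variable 2: 5, 4, 3, 6, 2, 1
d = r₁ − r₂: -1, -3, 0, 0, 3, 1
d²: 1, 9, 0, 0, 9, 1; Σd² = 20
ρ = 1 − 6·20/(6·35) = 1 − 120/210 = 0.429

0.429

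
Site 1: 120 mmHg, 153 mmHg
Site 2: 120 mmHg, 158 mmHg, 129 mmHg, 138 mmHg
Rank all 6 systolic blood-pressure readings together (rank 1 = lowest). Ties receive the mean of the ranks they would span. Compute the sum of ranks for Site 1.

6.5

Sorted (ascending): 120, 120, 129, 138, 153, 158
The 2 values of 120 occupy positions 1–2 → average rank (1+2)/2 = 1.5.
Site 1 values → pooled ranks: 120→1.5, 153→5
Rank sum = 1.5 + 5 = 6.5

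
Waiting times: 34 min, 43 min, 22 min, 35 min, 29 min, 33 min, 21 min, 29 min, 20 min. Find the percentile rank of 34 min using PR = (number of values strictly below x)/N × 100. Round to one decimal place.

N = 9.
Strictly below 34: 6. Equal to 34: 1.
PR = 6/9 × 100 = 66.7

66.7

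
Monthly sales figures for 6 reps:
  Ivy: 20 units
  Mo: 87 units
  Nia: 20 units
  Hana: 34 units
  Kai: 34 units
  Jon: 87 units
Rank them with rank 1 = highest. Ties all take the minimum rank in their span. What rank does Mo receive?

1

Sorted (descending): 87, 87, 34, 34, 20, 20
The 2 values of 87 occupy positions 1–2 → each gets rank 1.
The 2 values of 34 occupy positions 3–4 → each gets rank 3.
The 2 values of 20 occupy positions 5–6 → each gets rank 5.
Mo has value 87 units → rank 1.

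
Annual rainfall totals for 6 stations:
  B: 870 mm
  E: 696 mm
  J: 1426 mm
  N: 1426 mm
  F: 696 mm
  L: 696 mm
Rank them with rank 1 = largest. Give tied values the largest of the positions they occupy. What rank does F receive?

6

Sorted (descending): 1426, 1426, 870, 696, 696, 696
The 2 values of 1426 occupy positions 1–2 → each gets rank 2.
The 3 values of 696 occupy positions 4–6 → each gets rank 6.
F has value 696 mm → rank 6.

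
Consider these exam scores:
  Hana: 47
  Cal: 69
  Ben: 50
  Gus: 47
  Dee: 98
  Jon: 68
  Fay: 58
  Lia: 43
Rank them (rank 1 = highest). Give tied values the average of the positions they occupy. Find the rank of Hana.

Sorted (descending): 98, 69, 68, 58, 50, 47, 47, 43
The 2 values of 47 occupy positions 6–7 → average rank (6+7)/2 = 6.5.
Hana has value 47 → rank 6.5.

6.5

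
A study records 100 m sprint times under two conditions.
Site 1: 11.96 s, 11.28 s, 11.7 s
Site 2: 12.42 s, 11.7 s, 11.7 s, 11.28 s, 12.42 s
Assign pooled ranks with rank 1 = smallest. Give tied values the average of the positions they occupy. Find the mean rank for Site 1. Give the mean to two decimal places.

3.83

Sorted (ascending): 11.28, 11.28, 11.7, 11.7, 11.7, 11.96, 12.42, 12.42
The 2 values of 11.28 occupy positions 1–2 → average rank (1+2)/2 = 1.5.
The 3 values of 11.7 occupy positions 3–5 → average rank 4.
The 2 values of 12.42 occupy positions 7–8 → average rank (7+8)/2 = 7.5.
Site 1 values → pooled ranks: 11.96→6, 11.28→1.5, 11.7→4
Mean rank = (6 + 1.5 + 4) / 3 = 3.83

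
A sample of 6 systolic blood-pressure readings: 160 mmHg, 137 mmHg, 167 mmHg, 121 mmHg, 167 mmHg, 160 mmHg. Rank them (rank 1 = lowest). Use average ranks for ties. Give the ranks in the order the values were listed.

Sorted (ascending): 121, 137, 160, 160, 167, 167
The 2 values of 160 occupy positions 3–4 → average rank (3+4)/2 = 3.5.
The 2 values of 167 occupy positions 5–6 → average rank (5+6)/2 = 5.5.

3.5, 2, 5.5, 1, 5.5, 3.5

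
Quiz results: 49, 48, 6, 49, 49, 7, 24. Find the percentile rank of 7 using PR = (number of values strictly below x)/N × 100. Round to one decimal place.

14.3

N = 7.
Strictly below 7: 1. Equal to 7: 1.
PR = 1/7 × 100 = 14.3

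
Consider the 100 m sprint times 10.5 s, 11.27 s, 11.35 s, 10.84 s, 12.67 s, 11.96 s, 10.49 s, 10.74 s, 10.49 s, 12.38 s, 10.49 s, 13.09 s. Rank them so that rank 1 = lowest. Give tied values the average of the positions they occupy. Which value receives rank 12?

13.09

Sorted (ascending): 10.49, 10.49, 10.49, 10.5, 10.74, 10.84, 11.27, 11.35, 11.96, 12.38, 12.67, 13.09
The 3 values of 10.49 occupy positions 1–3 → average rank 2.
Rank 12 → value 13.09.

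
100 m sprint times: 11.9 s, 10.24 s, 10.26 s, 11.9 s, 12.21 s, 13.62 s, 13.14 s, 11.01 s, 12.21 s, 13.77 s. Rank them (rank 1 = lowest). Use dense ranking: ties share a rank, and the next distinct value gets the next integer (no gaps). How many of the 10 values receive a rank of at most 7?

9

Sorted (ascending): 10.24, 10.26, 11.01, 11.9, 11.9, 12.21, 12.21, 13.14, 13.62, 13.77
The 2 values of 11.9 share dense rank 4.
The 2 values of 12.21 share dense rank 5.
Remaining distinct values take the next consecutive integers.
Ranks ≤ 7: {1, 2, 3, 4, 4, 5, 5, 6, 7} → 9 values.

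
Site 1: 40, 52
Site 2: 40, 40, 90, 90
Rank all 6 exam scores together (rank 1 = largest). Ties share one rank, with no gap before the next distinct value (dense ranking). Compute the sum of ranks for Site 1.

Sorted (descending): 90, 90, 52, 40, 40, 40
The 2 values of 90 share dense rank 1.
The 3 values of 40 share dense rank 3.
Remaining distinct values take the next consecutive integers.
Site 1 values → pooled ranks: 40→3, 52→2
Rank sum = 3 + 2 = 5

5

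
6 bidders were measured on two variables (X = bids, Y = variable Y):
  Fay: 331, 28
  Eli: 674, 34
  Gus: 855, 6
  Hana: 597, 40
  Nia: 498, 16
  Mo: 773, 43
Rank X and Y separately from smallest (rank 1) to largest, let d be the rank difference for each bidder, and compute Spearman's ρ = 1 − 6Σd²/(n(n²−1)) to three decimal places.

0.029

Ranks of variable 1: 1, 4, 6, 3, 2, 5
Ranks of variable 2: 3, 4, 1, 5, 2, 6
d = r₁ − r₂: -2, 0, 5, -2, 0, -1
d²: 4, 0, 25, 4, 0, 1; Σd² = 34
ρ = 1 − 6·34/(6·35) = 1 − 204/210 = 0.029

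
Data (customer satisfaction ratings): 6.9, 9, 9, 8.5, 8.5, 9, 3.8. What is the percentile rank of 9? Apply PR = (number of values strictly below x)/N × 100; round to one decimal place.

57.1

N = 7.
Strictly below 9: 4. Equal to 9: 3.
PR = 4/7 × 100 = 57.1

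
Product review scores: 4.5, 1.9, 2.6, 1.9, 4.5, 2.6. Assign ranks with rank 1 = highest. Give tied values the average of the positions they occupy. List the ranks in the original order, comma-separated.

1.5, 5.5, 3.5, 5.5, 1.5, 3.5

Sorted (descending): 4.5, 4.5, 2.6, 2.6, 1.9, 1.9
The 2 values of 4.5 occupy positions 1–2 → average rank (1+2)/2 = 1.5.
The 2 values of 2.6 occupy positions 3–4 → average rank (3+4)/2 = 3.5.
The 2 values of 1.9 occupy positions 5–6 → average rank (5+6)/2 = 5.5.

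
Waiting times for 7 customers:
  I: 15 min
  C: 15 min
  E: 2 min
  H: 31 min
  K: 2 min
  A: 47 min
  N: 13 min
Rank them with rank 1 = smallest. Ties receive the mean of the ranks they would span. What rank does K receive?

1.5

Sorted (ascending): 2, 2, 13, 15, 15, 31, 47
The 2 values of 2 occupy positions 1–2 → average rank (1+2)/2 = 1.5.
The 2 values of 15 occupy positions 4–5 → average rank (4+5)/2 = 4.5.
K has value 2 min → rank 1.5.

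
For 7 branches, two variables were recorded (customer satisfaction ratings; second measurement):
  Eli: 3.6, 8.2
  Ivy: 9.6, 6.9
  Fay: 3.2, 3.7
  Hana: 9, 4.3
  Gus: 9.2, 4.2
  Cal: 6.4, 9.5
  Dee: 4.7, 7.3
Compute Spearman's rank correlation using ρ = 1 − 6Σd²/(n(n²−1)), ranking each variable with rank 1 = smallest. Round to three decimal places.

Ranks of variable 1: 2, 7, 1, 5, 6, 4, 3
Ranks of variable 2: 6, 4, 1, 3, 2, 7, 5
d = r₁ − r₂: -4, 3, 0, 2, 4, -3, -2
d²: 16, 9, 0, 4, 16, 9, 4; Σd² = 58
ρ = 1 − 6·58/(7·48) = 1 − 348/336 = -0.036

-0.036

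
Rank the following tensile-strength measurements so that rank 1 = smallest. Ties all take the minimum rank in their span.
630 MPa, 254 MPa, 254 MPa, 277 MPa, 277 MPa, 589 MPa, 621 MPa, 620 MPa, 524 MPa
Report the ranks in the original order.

Sorted (ascending): 254, 254, 277, 277, 524, 589, 620, 621, 630
The 2 values of 254 occupy positions 1–2 → each gets rank 1.
The 2 values of 277 occupy positions 3–4 → each gets rank 3.

9, 1, 1, 3, 3, 6, 8, 7, 5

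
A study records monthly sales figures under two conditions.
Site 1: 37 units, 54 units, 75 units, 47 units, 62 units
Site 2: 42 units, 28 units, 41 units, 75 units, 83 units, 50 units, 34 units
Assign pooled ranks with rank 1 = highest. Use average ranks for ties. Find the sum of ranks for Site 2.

49.5

Sorted (descending): 83, 75, 75, 62, 54, 50, 47, 42, 41, 37, 34, 28
The 2 values of 75 occupy positions 2–3 → average rank (2+3)/2 = 2.5.
Site 2 values → pooled ranks: 42→8, 28→12, 41→9, 75→2.5, 83→1, 50→6, 34→11
Rank sum = 8 + 12 + 9 + 2.5 + 1 + 6 + 11 = 49.5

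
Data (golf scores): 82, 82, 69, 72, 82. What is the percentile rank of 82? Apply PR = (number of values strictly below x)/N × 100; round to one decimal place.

N = 5.
Strictly below 82: 2. Equal to 82: 3.
PR = 2/5 × 100 = 40.0

40.0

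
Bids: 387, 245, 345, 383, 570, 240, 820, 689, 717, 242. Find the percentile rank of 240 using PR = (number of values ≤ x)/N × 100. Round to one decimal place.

N = 10.
Strictly below 240: 0. Equal to 240: 1.
PR = 1/10 × 100 = 10.0

10.0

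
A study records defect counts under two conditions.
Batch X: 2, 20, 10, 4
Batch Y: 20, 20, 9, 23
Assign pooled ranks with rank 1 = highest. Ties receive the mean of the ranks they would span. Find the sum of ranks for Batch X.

Sorted (descending): 23, 20, 20, 20, 10, 9, 4, 2
The 3 values of 20 occupy positions 2–4 → average rank 3.
Batch X values → pooled ranks: 2→8, 20→3, 10→5, 4→7
Rank sum = 8 + 3 + 5 + 7 = 23

23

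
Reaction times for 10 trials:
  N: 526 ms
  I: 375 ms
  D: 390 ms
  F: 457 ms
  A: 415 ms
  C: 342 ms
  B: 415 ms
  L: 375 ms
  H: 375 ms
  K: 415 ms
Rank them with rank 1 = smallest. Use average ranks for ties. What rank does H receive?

3

Sorted (ascending): 342, 375, 375, 375, 390, 415, 415, 415, 457, 526
The 3 values of 375 occupy positions 2–4 → average rank 3.
The 3 values of 415 occupy positions 6–8 → average rank 7.
H has value 375 ms → rank 3.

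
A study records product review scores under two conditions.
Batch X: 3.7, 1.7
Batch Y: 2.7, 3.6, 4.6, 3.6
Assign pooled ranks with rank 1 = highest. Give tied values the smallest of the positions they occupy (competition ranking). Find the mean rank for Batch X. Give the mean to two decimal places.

4.00

Sorted (descending): 4.6, 3.7, 3.6, 3.6, 2.7, 1.7
The 2 values of 3.6 occupy positions 3–4 → each gets rank 3.
Batch X values → pooled ranks: 3.7→2, 1.7→6
Mean rank = (2 + 6) / 2 = 4.00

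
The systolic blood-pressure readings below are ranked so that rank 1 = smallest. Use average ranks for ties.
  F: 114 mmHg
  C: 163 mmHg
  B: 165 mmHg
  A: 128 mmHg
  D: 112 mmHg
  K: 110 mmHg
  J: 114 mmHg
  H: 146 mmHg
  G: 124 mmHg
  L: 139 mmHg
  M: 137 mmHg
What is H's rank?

Sorted (ascending): 110, 112, 114, 114, 124, 128, 137, 139, 146, 163, 165
The 2 values of 114 occupy positions 3–4 → average rank (3+4)/2 = 3.5.
H has value 146 mmHg → rank 9.

9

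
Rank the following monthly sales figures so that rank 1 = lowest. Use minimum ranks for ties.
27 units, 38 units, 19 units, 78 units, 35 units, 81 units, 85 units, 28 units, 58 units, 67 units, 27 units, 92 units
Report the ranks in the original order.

2, 6, 1, 9, 5, 10, 11, 4, 7, 8, 2, 12

Sorted (ascending): 19, 27, 27, 28, 35, 38, 58, 67, 78, 81, 85, 92
The 2 values of 27 occupy positions 2–3 → each gets rank 2.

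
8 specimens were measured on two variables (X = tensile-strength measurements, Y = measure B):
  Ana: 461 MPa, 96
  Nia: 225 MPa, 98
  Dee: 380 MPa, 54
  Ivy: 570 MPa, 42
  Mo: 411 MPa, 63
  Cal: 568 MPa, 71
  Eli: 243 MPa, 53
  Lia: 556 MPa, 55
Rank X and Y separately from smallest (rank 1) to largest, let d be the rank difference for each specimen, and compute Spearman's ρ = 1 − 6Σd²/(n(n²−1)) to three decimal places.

-0.286

Ranks of variable 1: 5, 1, 3, 8, 4, 7, 2, 6
Ranks of variable 2: 7, 8, 3, 1, 5, 6, 2, 4
d = r₁ − r₂: -2, -7, 0, 7, -1, 1, 0, 2
d²: 4, 49, 0, 49, 1, 1, 0, 4; Σd² = 108
ρ = 1 − 6·108/(8·63) = 1 − 648/504 = -0.286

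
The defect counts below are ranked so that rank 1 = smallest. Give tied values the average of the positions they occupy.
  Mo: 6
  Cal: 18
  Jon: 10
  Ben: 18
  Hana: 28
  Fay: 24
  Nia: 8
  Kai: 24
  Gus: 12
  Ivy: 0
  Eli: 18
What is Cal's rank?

Sorted (ascending): 0, 6, 8, 10, 12, 18, 18, 18, 24, 24, 28
The 3 values of 18 occupy positions 6–8 → average rank 7.
The 2 values of 24 occupy positions 9–10 → average rank (9+10)/2 = 9.5.
Cal has value 18 → rank 7.

7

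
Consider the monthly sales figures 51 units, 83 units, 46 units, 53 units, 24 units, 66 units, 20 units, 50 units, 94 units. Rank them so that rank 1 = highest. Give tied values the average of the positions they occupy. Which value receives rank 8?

24

Sorted (descending): 94, 83, 66, 53, 51, 50, 46, 24, 20
No ties — each value takes its position as its rank.
Rank 8 → value 24.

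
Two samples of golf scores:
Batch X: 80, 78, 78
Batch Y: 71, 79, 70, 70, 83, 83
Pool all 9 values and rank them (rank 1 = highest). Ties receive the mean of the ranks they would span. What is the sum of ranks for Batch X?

14

Sorted (descending): 83, 83, 80, 79, 78, 78, 71, 70, 70
The 2 values of 83 occupy positions 1–2 → average rank (1+2)/2 = 1.5.
The 2 values of 78 occupy positions 5–6 → average rank (5+6)/2 = 5.5.
The 2 values of 70 occupy positions 8–9 → average rank (8+9)/2 = 8.5.
Batch X values → pooled ranks: 80→3, 78→5.5, 78→5.5
Rank sum = 3 + 5.5 + 5.5 = 14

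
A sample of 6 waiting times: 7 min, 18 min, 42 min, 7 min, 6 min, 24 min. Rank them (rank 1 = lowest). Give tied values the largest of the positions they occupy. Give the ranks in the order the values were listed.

3, 4, 6, 3, 1, 5

Sorted (ascending): 6, 7, 7, 18, 24, 42
The 2 values of 7 occupy positions 2–3 → each gets rank 3.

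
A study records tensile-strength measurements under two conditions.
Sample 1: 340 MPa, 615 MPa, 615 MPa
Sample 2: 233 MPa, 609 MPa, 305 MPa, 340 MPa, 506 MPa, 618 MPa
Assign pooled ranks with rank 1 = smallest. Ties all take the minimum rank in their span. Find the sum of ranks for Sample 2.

Sorted (ascending): 233, 305, 340, 340, 506, 609, 615, 615, 618
The 2 values of 340 occupy positions 3–4 → each gets rank 3.
The 2 values of 615 occupy positions 7–8 → each gets rank 7.
Sample 2 values → pooled ranks: 233→1, 609→6, 305→2, 340→3, 506→5, 618→9
Rank sum = 1 + 6 + 2 + 3 + 5 + 9 = 26

26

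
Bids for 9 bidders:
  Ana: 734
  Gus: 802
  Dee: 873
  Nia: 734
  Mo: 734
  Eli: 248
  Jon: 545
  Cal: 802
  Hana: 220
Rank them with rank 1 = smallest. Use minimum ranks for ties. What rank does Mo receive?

Sorted (ascending): 220, 248, 545, 734, 734, 734, 802, 802, 873
The 3 values of 734 occupy positions 4–6 → each gets rank 4.
The 2 values of 802 occupy positions 7–8 → each gets rank 7.
Mo has value 734 → rank 4.

4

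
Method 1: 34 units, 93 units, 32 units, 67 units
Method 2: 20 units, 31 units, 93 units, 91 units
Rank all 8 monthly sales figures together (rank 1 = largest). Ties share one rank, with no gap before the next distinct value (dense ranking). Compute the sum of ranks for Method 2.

16

Sorted (descending): 93, 93, 91, 67, 34, 32, 31, 20
The 2 values of 93 share dense rank 1.
Remaining distinct values take the next consecutive integers.
Method 2 values → pooled ranks: 20→7, 31→6, 93→1, 91→2
Rank sum = 7 + 6 + 1 + 2 = 16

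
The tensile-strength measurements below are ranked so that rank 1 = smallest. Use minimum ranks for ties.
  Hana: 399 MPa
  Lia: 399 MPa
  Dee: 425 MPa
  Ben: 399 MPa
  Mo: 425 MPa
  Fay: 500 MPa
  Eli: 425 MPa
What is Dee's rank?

Sorted (ascending): 399, 399, 399, 425, 425, 425, 500
The 3 values of 399 occupy positions 1–3 → each gets rank 1.
The 3 values of 425 occupy positions 4–6 → each gets rank 4.
Dee has value 425 MPa → rank 4.

4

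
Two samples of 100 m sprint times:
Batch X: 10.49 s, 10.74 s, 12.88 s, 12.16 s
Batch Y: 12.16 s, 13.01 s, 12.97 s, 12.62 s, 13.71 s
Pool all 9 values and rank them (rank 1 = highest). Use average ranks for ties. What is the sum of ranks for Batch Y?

Sorted (descending): 13.71, 13.01, 12.97, 12.88, 12.62, 12.16, 12.16, 10.74, 10.49
The 2 values of 12.16 occupy positions 6–7 → average rank (6+7)/2 = 6.5.
Batch Y values → pooled ranks: 12.16→6.5, 13.01→2, 12.97→3, 12.62→5, 13.71→1
Rank sum = 6.5 + 2 + 3 + 5 + 1 = 17.5

17.5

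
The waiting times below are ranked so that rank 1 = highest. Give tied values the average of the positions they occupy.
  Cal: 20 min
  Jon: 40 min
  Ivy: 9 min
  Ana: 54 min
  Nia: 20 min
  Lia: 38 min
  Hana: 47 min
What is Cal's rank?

Sorted (descending): 54, 47, 40, 38, 20, 20, 9
The 2 values of 20 occupy positions 5–6 → average rank (5+6)/2 = 5.5.
Cal has value 20 min → rank 5.5.

5.5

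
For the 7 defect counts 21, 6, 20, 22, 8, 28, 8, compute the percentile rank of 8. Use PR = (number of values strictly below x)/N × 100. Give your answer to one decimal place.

N = 7.
Strictly below 8: 1. Equal to 8: 2.
PR = 1/7 × 100 = 14.3

14.3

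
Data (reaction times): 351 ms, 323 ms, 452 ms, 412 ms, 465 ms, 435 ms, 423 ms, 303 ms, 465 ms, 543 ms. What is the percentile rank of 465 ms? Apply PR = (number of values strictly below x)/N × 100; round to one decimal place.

N = 10.
Strictly below 465: 7. Equal to 465: 2.
PR = 7/10 × 100 = 70.0

70.0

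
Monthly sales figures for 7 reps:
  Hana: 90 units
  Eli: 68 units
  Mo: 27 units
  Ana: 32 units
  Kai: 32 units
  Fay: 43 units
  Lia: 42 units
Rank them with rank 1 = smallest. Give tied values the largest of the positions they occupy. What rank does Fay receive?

Sorted (ascending): 27, 32, 32, 42, 43, 68, 90
The 2 values of 32 occupy positions 2–3 → each gets rank 3.
Fay has value 43 units → rank 5.

5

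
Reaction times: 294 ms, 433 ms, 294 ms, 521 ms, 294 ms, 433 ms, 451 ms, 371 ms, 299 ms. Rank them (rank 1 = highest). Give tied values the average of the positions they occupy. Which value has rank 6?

299

Sorted (descending): 521, 451, 433, 433, 371, 299, 294, 294, 294
The 2 values of 433 occupy positions 3–4 → average rank (3+4)/2 = 3.5.
The 3 values of 294 occupy positions 7–9 → average rank 8.
Rank 6 → value 299.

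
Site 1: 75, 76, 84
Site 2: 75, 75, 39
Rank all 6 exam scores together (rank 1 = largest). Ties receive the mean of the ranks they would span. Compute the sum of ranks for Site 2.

Sorted (descending): 84, 76, 75, 75, 75, 39
The 3 values of 75 occupy positions 3–5 → average rank 4.
Site 2 values → pooled ranks: 75→4, 75→4, 39→6
Rank sum = 4 + 4 + 6 = 14

14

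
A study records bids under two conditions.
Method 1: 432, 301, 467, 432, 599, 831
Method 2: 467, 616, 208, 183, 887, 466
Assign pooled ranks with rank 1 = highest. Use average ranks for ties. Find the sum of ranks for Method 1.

38.5

Sorted (descending): 887, 831, 616, 599, 467, 467, 466, 432, 432, 301, 208, 183
The 2 values of 467 occupy positions 5–6 → average rank (5+6)/2 = 5.5.
The 2 values of 432 occupy positions 8–9 → average rank (8+9)/2 = 8.5.
Method 1 values → pooled ranks: 432→8.5, 301→10, 467→5.5, 432→8.5, 599→4, 831→2
Rank sum = 8.5 + 10 + 5.5 + 8.5 + 4 + 2 = 38.5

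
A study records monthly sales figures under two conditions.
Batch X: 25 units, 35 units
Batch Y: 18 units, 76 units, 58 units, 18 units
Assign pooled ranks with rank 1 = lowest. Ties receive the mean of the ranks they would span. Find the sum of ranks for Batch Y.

Sorted (ascending): 18, 18, 25, 35, 58, 76
The 2 values of 18 occupy positions 1–2 → average rank (1+2)/2 = 1.5.
Batch Y values → pooled ranks: 18→1.5, 76→6, 58→5, 18→1.5
Rank sum = 1.5 + 6 + 5 + 1.5 = 14

14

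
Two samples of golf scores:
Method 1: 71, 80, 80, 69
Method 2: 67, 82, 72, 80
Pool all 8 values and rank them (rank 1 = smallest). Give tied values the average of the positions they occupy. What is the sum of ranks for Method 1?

17

Sorted (ascending): 67, 69, 71, 72, 80, 80, 80, 82
The 3 values of 80 occupy positions 5–7 → average rank 6.
Method 1 values → pooled ranks: 71→3, 80→6, 80→6, 69→2
Rank sum = 3 + 6 + 6 + 2 = 17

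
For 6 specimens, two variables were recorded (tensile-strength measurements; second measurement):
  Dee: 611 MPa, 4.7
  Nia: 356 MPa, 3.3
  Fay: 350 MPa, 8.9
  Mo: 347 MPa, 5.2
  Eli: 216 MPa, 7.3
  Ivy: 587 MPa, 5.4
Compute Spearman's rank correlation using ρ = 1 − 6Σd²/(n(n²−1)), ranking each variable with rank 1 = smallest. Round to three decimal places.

Ranks of variable 1: 6, 4, 3, 2, 1, 5
Ranks of variable 2: 2, 1, 6, 3, 5, 4
d = r₁ − r₂: 4, 3, -3, -1, -4, 1
d²: 16, 9, 9, 1, 16, 1; Σd² = 52
ρ = 1 − 6·52/(6·35) = 1 − 312/210 = -0.486

-0.486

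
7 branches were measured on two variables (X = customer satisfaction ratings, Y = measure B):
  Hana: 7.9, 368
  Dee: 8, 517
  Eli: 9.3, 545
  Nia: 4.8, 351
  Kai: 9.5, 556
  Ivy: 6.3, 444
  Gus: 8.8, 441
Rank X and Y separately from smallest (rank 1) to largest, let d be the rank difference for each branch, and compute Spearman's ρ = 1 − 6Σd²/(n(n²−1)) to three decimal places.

Ranks of variable 1: 3, 4, 6, 1, 7, 2, 5
Ranks of variable 2: 2, 5, 6, 1, 7, 4, 3
d = r₁ − r₂: 1, -1, 0, 0, 0, -2, 2
d²: 1, 1, 0, 0, 0, 4, 4; Σd² = 10
ρ = 1 − 6·10/(7·48) = 1 − 60/336 = 0.821

0.821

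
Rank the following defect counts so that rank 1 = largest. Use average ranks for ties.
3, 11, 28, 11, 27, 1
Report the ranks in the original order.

5, 3.5, 1, 3.5, 2, 6

Sorted (descending): 28, 27, 11, 11, 3, 1
The 2 values of 11 occupy positions 3–4 → average rank (3+4)/2 = 3.5.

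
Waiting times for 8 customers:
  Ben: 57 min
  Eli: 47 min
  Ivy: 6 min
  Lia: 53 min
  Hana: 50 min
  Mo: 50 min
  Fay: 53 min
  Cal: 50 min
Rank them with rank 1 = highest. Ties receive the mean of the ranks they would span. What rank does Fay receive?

2.5

Sorted (descending): 57, 53, 53, 50, 50, 50, 47, 6
The 2 values of 53 occupy positions 2–3 → average rank (2+3)/2 = 2.5.
The 3 values of 50 occupy positions 4–6 → average rank 5.
Fay has value 53 min → rank 2.5.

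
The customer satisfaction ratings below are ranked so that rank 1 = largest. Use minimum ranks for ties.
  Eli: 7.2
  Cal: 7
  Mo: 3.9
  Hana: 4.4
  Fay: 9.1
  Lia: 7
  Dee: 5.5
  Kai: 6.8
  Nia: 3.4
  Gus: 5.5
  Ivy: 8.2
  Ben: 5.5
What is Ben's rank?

7

Sorted (descending): 9.1, 8.2, 7.2, 7, 7, 6.8, 5.5, 5.5, 5.5, 4.4, 3.9, 3.4
The 2 values of 7 occupy positions 4–5 → each gets rank 4.
The 3 values of 5.5 occupy positions 7–9 → each gets rank 7.
Ben has value 5.5 → rank 7.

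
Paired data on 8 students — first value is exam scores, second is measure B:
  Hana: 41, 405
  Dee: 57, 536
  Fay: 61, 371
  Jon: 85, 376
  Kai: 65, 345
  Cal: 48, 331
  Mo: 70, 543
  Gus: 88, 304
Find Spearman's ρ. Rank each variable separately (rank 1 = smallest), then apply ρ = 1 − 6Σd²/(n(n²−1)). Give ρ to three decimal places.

Ranks of variable 1: 1, 3, 4, 7, 5, 2, 6, 8
Ranks of variable 2: 6, 7, 4, 5, 3, 2, 8, 1
d = r₁ − r₂: -5, -4, 0, 2, 2, 0, -2, 7
d²: 25, 16, 0, 4, 4, 0, 4, 49; Σd² = 102
ρ = 1 − 6·102/(8·63) = 1 − 612/504 = -0.214

-0.214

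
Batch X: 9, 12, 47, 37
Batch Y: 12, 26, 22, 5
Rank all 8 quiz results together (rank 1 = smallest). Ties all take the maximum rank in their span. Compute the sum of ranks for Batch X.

Sorted (ascending): 5, 9, 12, 12, 22, 26, 37, 47
The 2 values of 12 occupy positions 3–4 → each gets rank 4.
Batch X values → pooled ranks: 9→2, 12→4, 47→8, 37→7
Rank sum = 2 + 4 + 8 + 7 = 21

21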